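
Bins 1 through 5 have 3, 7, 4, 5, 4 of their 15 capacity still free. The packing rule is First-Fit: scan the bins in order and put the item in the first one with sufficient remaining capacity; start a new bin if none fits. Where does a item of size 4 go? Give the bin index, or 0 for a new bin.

Bins with room: bin 2 (7), bin 3 (4), bin 4 (5), bin 5 (4).
The first with room is bin 2.

2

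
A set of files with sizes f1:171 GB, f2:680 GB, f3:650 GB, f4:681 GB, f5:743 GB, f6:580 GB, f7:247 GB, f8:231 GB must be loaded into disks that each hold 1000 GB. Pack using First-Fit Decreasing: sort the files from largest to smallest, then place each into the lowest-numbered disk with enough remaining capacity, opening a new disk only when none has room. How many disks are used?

5 disks

Sorted descending: 743, 681, 680, 650, 580, 247, 231, 171.
743 GB → disk 1 (remaining 257 GB)
681 GB → disk 2 (remaining 319 GB)
680 GB → disk 3 (remaining 320 GB)
650 GB → disk 4 (remaining 350 GB)
580 GB → disk 5 (remaining 420 GB)
247 GB → disk 1 (remaining 10 GB)
231 GB → disk 2 (remaining 88 GB)
171 GB → disk 3 (remaining 149 GB)
Final disks: [743,247] [681,231] [680,171] [650] [580].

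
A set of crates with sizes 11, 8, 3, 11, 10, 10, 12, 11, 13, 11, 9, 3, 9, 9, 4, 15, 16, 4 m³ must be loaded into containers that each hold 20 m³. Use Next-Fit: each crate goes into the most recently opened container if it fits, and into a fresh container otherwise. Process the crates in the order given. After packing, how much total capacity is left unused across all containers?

container 1: place 11 m³, 9 m³ left
container 1: place 8 m³, 1 m³ left
container 2: place 3 m³, 17 m³ left
container 2: place 11 m³, 6 m³ left
container 3: place 10 m³, 10 m³ left
container 3: place 10 m³, 0 m³ left
container 4: place 12 m³, 8 m³ left
container 5: place 11 m³, 9 m³ left
container 6: place 13 m³, 7 m³ left
container 7: place 11 m³, 9 m³ left
container 7: place 9 m³, 0 m³ left
container 8: place 3 m³, 17 m³ left
container 8: place 9 m³, 8 m³ left
container 9: place 9 m³, 11 m³ left
container 9: place 4 m³, 7 m³ left
container 10: place 15 m³, 5 m³ left
container 11: place 16 m³, 4 m³ left
container 11: place 4 m³, 0 m³ left
11 containers × 20 m³ = 220 m³; used 169 m³; unused 51 m³.

51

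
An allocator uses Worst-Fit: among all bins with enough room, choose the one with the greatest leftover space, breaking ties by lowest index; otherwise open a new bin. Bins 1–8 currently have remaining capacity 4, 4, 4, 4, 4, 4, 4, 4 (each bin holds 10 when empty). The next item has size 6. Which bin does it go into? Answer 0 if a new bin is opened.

No bin has ≥ 6 free, so a new bin is opened.

0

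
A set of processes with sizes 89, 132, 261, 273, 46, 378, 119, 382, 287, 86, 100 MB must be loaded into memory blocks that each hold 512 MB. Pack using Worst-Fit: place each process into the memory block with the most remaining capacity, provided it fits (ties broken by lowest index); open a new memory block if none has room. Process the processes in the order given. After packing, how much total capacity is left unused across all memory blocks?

407

89 MB → memory block 1 (remaining 423 MB)
132 MB → memory block 1 (remaining 291 MB)
261 MB → memory block 1 (remaining 30 MB)
273 MB → memory block 2 (remaining 239 MB)
46 MB → memory block 2 (remaining 193 MB)
378 MB → memory block 3 (remaining 134 MB)
119 MB → memory block 2 (remaining 74 MB)
382 MB → memory block 4 (remaining 130 MB)
287 MB → memory block 5 (remaining 225 MB)
86 MB → memory block 5 (remaining 139 MB)
100 MB → memory block 5 (remaining 39 MB)
5 memory blocks × 512 MB = 2560 MB; used 2153 MB; unused 407 MB.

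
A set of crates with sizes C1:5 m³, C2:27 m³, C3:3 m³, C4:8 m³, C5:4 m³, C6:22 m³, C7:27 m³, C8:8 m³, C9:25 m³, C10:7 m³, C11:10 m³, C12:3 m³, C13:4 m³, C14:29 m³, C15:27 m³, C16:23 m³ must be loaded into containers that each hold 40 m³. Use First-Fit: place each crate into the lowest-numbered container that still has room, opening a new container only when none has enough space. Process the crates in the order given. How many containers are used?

7

container 1: place C1 (5 m³), 35 m³ left
container 1: place C2 (27 m³), 8 m³ left
container 1: place C3 (3 m³), 5 m³ left
container 2: place C4 (8 m³), 32 m³ left
container 1: place C5 (4 m³), 1 m³ left
container 2: place C6 (22 m³), 10 m³ left
container 3: place C7 (27 m³), 13 m³ left
container 2: place C8 (8 m³), 2 m³ left
container 4: place C9 (25 m³), 15 m³ left
container 3: place C10 (7 m³), 6 m³ left
container 4: place C11 (10 m³), 5 m³ left
container 3: place C12 (3 m³), 3 m³ left
container 4: place C13 (4 m³), 1 m³ left
container 5: place C14 (29 m³), 11 m³ left
container 6: place C15 (27 m³), 13 m³ left
container 7: place C16 (23 m³), 17 m³ left
Final containers: [5,27,3,4] [8,22,8] [27,7,3] [25,10,4] [29] [27] [23].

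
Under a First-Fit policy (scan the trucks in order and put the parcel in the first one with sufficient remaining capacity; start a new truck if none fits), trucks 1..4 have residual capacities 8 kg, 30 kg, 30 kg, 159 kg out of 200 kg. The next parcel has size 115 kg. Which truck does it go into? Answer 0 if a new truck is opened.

4

Trucks with room: truck 4 (159 kg).
The first with room is truck 4.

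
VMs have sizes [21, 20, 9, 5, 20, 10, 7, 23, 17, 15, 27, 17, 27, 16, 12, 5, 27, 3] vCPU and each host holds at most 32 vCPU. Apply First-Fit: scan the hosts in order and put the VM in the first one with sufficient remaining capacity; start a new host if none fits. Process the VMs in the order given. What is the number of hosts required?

Put 21 vCPU in host 1; 11 vCPU remain.
Put 20 vCPU in host 2; 12 vCPU remain.
Put 9 vCPU in host 1; 2 vCPU remain.
Put 5 vCPU in host 2; 7 vCPU remain.
Put 20 vCPU in host 3; 12 vCPU remain.
Put 10 vCPU in host 3; 2 vCPU remain.
Put 7 vCPU in host 2; 0 vCPU remain.
Put 23 vCPU in host 4; 9 vCPU remain.
Put 17 vCPU in host 5; 15 vCPU remain.
Put 15 vCPU in host 5; 0 vCPU remain.
Put 27 vCPU in host 6; 5 vCPU remain.
Put 17 vCPU in host 7; 15 vCPU remain.
Put 27 vCPU in host 8; 5 vCPU remain.
Put 16 vCPU in host 9; 16 vCPU remain.
Put 12 vCPU in host 7; 3 vCPU remain.
Put 5 vCPU in host 4; 4 vCPU remain.
Put 27 vCPU in host 10; 5 vCPU remain.
Put 3 vCPU in host 4; 1 vCPU remain.

10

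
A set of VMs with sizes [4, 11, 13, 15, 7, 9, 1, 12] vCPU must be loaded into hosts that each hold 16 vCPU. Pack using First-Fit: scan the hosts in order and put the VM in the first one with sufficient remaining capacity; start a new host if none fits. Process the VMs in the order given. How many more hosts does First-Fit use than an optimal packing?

First-Fit: [4,11,1] [13] [15] [7,9] [12] → 5 hosts.
Total size 72 vCPU; any packing needs at least ⌈72/16⌉ = 5 hosts.
So 5 is already optimal.

0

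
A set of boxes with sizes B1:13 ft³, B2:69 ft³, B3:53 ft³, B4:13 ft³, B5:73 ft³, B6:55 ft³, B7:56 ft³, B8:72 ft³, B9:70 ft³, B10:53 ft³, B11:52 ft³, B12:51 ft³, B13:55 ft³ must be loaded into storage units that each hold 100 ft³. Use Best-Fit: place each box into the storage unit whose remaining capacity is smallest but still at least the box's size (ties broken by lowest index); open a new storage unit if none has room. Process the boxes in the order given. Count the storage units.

storage unit 1: place B1 (13 ft³), 87 ft³ left
storage unit 1: place B2 (69 ft³), 18 ft³ left
storage unit 2: place B3 (53 ft³), 47 ft³ left
storage unit 1: place B4 (13 ft³), 5 ft³ left
storage unit 3: place B5 (73 ft³), 27 ft³ left
storage unit 4: place B6 (55 ft³), 45 ft³ left
storage unit 5: place B7 (56 ft³), 44 ft³ left
storage unit 6: place B8 (72 ft³), 28 ft³ left
storage unit 7: place B9 (70 ft³), 30 ft³ left
storage unit 8: place B10 (53 ft³), 47 ft³ left
storage unit 9: place B11 (52 ft³), 48 ft³ left
storage unit 10: place B12 (51 ft³), 49 ft³ left
storage unit 11: place B13 (55 ft³), 45 ft³ left
Final storage units: [13,69,13] [53] [73] [55] [56] [72] [70] [53] [52] [51] [55].

11 storage units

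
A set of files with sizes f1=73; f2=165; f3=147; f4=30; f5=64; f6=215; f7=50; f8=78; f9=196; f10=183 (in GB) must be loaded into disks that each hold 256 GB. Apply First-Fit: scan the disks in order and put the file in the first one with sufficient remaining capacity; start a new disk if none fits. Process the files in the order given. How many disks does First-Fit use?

Put f1 (73 GB) in disk 1; 183 GB remain.
Put f2 (165 GB) in disk 1; 18 GB remain.
Put f3 (147 GB) in disk 2; 109 GB remain.
Put f4 (30 GB) in disk 2; 79 GB remain.
Put f5 (64 GB) in disk 2; 15 GB remain.
Put f6 (215 GB) in disk 3; 41 GB remain.
Put f7 (50 GB) in disk 4; 206 GB remain.
Put f8 (78 GB) in disk 4; 128 GB remain.
Put f9 (196 GB) in disk 5; 60 GB remain.
Put f10 (183 GB) in disk 6; 73 GB remain.
Final disks: [73,165] [147,30,64] [215] [50,78] [196] [183].

6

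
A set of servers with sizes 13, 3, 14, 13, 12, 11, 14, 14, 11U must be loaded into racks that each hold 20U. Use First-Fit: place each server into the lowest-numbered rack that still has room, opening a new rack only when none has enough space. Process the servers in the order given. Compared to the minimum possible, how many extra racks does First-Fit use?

First-Fit: [13,3] [14] [13] [12] [11] [14] [14] [11] → 8 racks.
8 servers exceed 10U (half the capacity), and no two of those can share a rack, so at least 8 racks are needed.
So 8 is already optimal.

0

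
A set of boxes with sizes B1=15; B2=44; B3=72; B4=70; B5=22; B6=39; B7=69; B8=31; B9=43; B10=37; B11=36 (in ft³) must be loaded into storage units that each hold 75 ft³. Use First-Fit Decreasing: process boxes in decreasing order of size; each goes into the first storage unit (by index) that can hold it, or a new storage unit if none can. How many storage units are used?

Sorted descending: 72, 70, 69, 44, 43, 39, 37, 36, 31, 22, 15.
storage unit 1: place 72 ft³, 3 ft³ left
storage unit 2: place 70 ft³, 5 ft³ left
storage unit 3: place 69 ft³, 6 ft³ left
storage unit 4: place 44 ft³, 31 ft³ left
storage unit 5: place 43 ft³, 32 ft³ left
storage unit 6: place 39 ft³, 36 ft³ left
storage unit 7: place 37 ft³, 38 ft³ left
storage unit 6: place 36 ft³, 0 ft³ left
storage unit 4: place 31 ft³, 0 ft³ left
storage unit 5: place 22 ft³, 10 ft³ left
storage unit 7: place 15 ft³, 23 ft³ left

7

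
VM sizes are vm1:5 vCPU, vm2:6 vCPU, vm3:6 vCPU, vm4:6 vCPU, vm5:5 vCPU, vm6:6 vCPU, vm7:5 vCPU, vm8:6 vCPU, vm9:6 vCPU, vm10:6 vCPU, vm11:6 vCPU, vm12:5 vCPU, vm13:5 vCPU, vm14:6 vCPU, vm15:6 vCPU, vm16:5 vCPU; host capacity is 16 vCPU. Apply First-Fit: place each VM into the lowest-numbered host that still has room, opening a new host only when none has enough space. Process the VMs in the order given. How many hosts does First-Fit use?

7

host 1: place vm1 (5 vCPU), 11 vCPU left
host 1: place vm2 (6 vCPU), 5 vCPU left
host 2: place vm3 (6 vCPU), 10 vCPU left
host 2: place vm4 (6 vCPU), 4 vCPU left
host 1: place vm5 (5 vCPU), 0 vCPU left
host 3: place vm6 (6 vCPU), 10 vCPU left
host 3: place vm7 (5 vCPU), 5 vCPU left
host 4: place vm8 (6 vCPU), 10 vCPU left
host 4: place vm9 (6 vCPU), 4 vCPU left
host 5: place vm10 (6 vCPU), 10 vCPU left
host 5: place vm11 (6 vCPU), 4 vCPU left
host 3: place vm12 (5 vCPU), 0 vCPU left
host 6: place vm13 (5 vCPU), 11 vCPU left
host 6: place vm14 (6 vCPU), 5 vCPU left
host 7: place vm15 (6 vCPU), 10 vCPU left
host 6: place vm16 (5 vCPU), 0 vCPU left
Final hosts: [5,6,5] [6,6] [6,5,5] [6,6] [6,6] [5,6,5] [6].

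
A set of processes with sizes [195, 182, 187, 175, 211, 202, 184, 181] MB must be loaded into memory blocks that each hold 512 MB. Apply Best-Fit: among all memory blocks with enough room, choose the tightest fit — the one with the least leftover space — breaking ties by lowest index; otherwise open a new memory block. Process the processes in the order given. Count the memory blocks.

4 memory blocks

memory block 1: place 195 MB, 317 MB left
memory block 1: place 182 MB, 135 MB left
memory block 2: place 187 MB, 325 MB left
memory block 2: place 175 MB, 150 MB left
memory block 3: place 211 MB, 301 MB left
memory block 3: place 202 MB, 99 MB left
memory block 4: place 184 MB, 328 MB left
memory block 4: place 181 MB, 147 MB left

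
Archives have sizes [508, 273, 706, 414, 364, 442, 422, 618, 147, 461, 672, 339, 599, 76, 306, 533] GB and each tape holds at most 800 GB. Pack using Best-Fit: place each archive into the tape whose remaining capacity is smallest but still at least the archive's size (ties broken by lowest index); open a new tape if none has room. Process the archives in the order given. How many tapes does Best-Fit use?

10

508 GB → tape 1 (remaining 292 GB)
273 GB → tape 1 (remaining 19 GB)
706 GB → tape 2 (remaining 94 GB)
414 GB → tape 3 (remaining 386 GB)
364 GB → tape 3 (remaining 22 GB)
442 GB → tape 4 (remaining 358 GB)
422 GB → tape 5 (remaining 378 GB)
618 GB → tape 6 (remaining 182 GB)
147 GB → tape 6 (remaining 35 GB)
461 GB → tape 7 (remaining 339 GB)
672 GB → tape 8 (remaining 128 GB)
339 GB → tape 7 (remaining 0 GB)
599 GB → tape 9 (remaining 201 GB)
76 GB → tape 2 (remaining 18 GB)
306 GB → tape 4 (remaining 52 GB)
533 GB → tape 10 (remaining 267 GB)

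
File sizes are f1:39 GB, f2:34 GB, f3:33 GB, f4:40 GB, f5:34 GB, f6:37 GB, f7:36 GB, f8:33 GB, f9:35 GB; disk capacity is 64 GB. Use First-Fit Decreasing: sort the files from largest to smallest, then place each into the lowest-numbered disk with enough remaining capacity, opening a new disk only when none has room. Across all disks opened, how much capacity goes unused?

255

Sorted descending: 40, 39, 37, 36, 35, 34, 34, 33, 33.
Put 40 GB in disk 1; 24 GB remain.
Put 39 GB in disk 2; 25 GB remain.
Put 37 GB in disk 3; 27 GB remain.
Put 36 GB in disk 4; 28 GB remain.
Put 35 GB in disk 5; 29 GB remain.
Put 34 GB in disk 6; 30 GB remain.
Put 34 GB in disk 7; 30 GB remain.
Put 33 GB in disk 8; 31 GB remain.
Put 33 GB in disk 9; 31 GB remain.
9 disks × 64 GB = 576 GB; used 321 GB; unused 255 GB.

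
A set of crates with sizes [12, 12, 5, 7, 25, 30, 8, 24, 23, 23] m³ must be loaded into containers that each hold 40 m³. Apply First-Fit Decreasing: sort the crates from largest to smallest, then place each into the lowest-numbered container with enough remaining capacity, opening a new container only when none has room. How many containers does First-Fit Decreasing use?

5

Sorted descending: 30, 25, 24, 23, 23, 12, 12, 8, 7, 5.
container 1: place 30 m³, 10 m³ left
container 2: place 25 m³, 15 m³ left
container 3: place 24 m³, 16 m³ left
container 4: place 23 m³, 17 m³ left
container 5: place 23 m³, 17 m³ left
container 2: place 12 m³, 3 m³ left
container 3: place 12 m³, 4 m³ left
container 1: place 8 m³, 2 m³ left
container 4: place 7 m³, 10 m³ left
container 4: place 5 m³, 5 m³ left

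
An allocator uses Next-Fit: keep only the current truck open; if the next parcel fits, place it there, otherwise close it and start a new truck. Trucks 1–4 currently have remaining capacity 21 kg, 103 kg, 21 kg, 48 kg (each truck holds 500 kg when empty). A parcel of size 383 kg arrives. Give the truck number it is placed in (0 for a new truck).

Next-Fit only looks at truck 4, which has 48 kg free.
383 kg does not fit, so a new truck is opened.

0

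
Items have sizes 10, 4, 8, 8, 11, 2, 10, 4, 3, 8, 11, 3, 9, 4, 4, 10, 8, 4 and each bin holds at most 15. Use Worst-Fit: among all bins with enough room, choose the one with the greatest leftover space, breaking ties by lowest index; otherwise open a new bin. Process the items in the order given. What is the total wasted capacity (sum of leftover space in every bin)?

29

bin 1: place 10, 5 left
bin 1: place 4, 1 left
bin 2: place 8, 7 left
bin 3: place 8, 7 left
bin 4: place 11, 4 left
bin 2: place 2, 5 left
bin 5: place 10, 5 left
bin 3: place 4, 3 left
bin 2: place 3, 2 left
bin 6: place 8, 7 left
bin 7: place 11, 4 left
bin 6: place 3, 4 left
bin 8: place 9, 6 left
bin 8: place 4, 2 left
bin 5: place 4, 1 left
bin 9: place 10, 5 left
bin 10: place 8, 7 left
bin 10: place 4, 3 left
10 bins × 15 = 150; used 121; unused 29.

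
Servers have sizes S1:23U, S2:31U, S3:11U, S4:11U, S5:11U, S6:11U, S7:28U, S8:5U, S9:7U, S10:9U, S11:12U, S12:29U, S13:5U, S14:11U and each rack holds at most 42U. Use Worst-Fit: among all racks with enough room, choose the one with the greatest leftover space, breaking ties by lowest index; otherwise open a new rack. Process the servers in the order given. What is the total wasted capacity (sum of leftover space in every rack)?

48

Put S1 (23U) in rack 1; 19U remain.
Put S2 (31U) in rack 2; 11U remain.
Put S3 (11U) in rack 1; 8U remain.
Put S4 (11U) in rack 2; 0U remain.
Put S5 (11U) in rack 3; 31U remain.
Put S6 (11U) in rack 3; 20U remain.
Put S7 (28U) in rack 4; 14U remain.
Put S8 (5U) in rack 3; 15U remain.
Put S9 (7U) in rack 3; 8U remain.
Put S10 (9U) in rack 4; 5U remain.
Put S11 (12U) in rack 5; 30U remain.
Put S12 (29U) in rack 5; 1U remain.
Put S13 (5U) in rack 1; 3U remain.
Put S14 (11U) in rack 6; 31U remain.
6 racks × 42U = 252U; used 204U; unused 48U.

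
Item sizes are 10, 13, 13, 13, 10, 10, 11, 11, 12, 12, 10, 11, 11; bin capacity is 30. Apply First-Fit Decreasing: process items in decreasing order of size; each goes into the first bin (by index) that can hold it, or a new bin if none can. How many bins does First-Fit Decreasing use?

Sorted descending: 13, 13, 13, 12, 12, 11, 11, 11, 11, 10, 10, 10, 10.
Put 13 in bin 1; 17 remain.
Put 13 in bin 1; 4 remain.
Put 13 in bin 2; 17 remain.
Put 12 in bin 2; 5 remain.
Put 12 in bin 3; 18 remain.
Put 11 in bin 3; 7 remain.
Put 11 in bin 4; 19 remain.
Put 11 in bin 4; 8 remain.
Put 11 in bin 5; 19 remain.
Put 10 in bin 5; 9 remain.
Put 10 in bin 6; 20 remain.
Put 10 in bin 6; 10 remain.
Put 10 in bin 6; 0 remain.
Final bins: [13,13] [13,12] [12,11] [11,11] [11,10] [10,10,10].

6 bins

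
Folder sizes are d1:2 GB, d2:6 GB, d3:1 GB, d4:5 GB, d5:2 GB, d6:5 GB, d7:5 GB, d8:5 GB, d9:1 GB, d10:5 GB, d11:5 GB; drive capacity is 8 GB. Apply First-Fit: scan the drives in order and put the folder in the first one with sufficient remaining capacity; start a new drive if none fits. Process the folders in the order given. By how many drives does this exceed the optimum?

0

First-Fit: [2,6] [1,5,2] [5,1] [5] [5] [5] [5] → 7 drives.
7 folders exceed 4 GB (half the capacity), and no two of those can share a drive, so at least 7 drives are needed.
So 7 is already optimal.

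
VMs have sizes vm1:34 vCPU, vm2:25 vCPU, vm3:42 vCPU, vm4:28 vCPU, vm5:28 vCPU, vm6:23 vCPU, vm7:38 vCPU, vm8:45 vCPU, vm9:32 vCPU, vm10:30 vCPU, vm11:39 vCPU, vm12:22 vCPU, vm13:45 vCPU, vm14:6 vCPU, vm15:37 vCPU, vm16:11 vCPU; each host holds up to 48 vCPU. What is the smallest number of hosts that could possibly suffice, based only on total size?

11 hosts

Total size = 34 + 25 + 42 + 28 + 28 + 23 + 38 + 45 + 32 + 30 + 39 + 22 + 45 + 6 + 37 + 11 = 485 vCPU.
⌈485 / 48⌉ = 11.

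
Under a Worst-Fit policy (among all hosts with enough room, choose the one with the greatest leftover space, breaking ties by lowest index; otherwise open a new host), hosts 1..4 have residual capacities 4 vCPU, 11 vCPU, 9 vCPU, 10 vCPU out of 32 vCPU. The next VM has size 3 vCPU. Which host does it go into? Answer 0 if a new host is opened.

2

Hosts with room: host 1 (4 vCPU), host 2 (11 vCPU), host 3 (9 vCPU), host 4 (10 vCPU).
Most room is host 2 with 11 vCPU free.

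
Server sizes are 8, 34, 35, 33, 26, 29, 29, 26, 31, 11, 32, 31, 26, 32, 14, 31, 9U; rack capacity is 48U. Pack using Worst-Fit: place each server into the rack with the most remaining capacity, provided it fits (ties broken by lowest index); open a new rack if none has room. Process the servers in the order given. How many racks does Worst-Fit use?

Put 8U in rack 1; 40U remain.
Put 34U in rack 1; 6U remain.
Put 35U in rack 2; 13U remain.
Put 33U in rack 3; 15U remain.
Put 26U in rack 4; 22U remain.
Put 29U in rack 5; 19U remain.
Put 29U in rack 6; 19U remain.
Put 26U in rack 7; 22U remain.
Put 31U in rack 8; 17U remain.
Put 11U in rack 4; 11U remain.
Put 32U in rack 9; 16U remain.
Put 31U in rack 10; 17U remain.
Put 26U in rack 11; 22U remain.
Put 32U in rack 12; 16U remain.
Put 14U in rack 7; 8U remain.
Put 31U in rack 13; 17U remain.
Put 9U in rack 11; 13U remain.
Final racks: [8,34] [35] [33] [26,11] [29] [29] [26,14] [31] [32] [31] [26,9] [32] [31].

13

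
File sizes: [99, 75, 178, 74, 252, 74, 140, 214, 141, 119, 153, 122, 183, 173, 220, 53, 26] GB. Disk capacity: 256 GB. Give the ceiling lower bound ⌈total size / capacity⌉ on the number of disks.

9

Total size = 99 + 75 + 178 + 74 + 252 + 74 + 140 + 214 + 141 + 119 + 153 + 122 + 183 + 173 + 220 + 53 + 26 = 2296 GB.
⌈2296 / 256⌉ = 9.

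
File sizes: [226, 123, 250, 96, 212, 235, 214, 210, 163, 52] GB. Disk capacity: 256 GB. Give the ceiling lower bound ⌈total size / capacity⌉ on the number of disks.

Total size = 226 + 123 + 250 + 96 + 212 + 235 + 214 + 210 + 163 + 52 = 1781 GB.
⌈1781 / 256⌉ = 7.

7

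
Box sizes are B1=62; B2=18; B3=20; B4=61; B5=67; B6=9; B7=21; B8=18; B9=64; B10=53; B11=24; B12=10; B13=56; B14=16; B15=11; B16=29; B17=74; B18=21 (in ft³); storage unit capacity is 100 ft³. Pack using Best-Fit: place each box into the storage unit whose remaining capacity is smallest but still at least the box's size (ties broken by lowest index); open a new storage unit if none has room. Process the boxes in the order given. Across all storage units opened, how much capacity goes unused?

storage unit 1: place B1 (62 ft³), 38 ft³ left
storage unit 1: place B2 (18 ft³), 20 ft³ left
storage unit 1: place B3 (20 ft³), 0 ft³ left
storage unit 2: place B4 (61 ft³), 39 ft³ left
storage unit 3: place B5 (67 ft³), 33 ft³ left
storage unit 3: place B6 (9 ft³), 24 ft³ left
storage unit 3: place B7 (21 ft³), 3 ft³ left
storage unit 2: place B8 (18 ft³), 21 ft³ left
storage unit 4: place B9 (64 ft³), 36 ft³ left
storage unit 5: place B10 (53 ft³), 47 ft³ left
storage unit 4: place B11 (24 ft³), 12 ft³ left
storage unit 4: place B12 (10 ft³), 2 ft³ left
storage unit 6: place B13 (56 ft³), 44 ft³ left
storage unit 2: place B14 (16 ft³), 5 ft³ left
storage unit 6: place B15 (11 ft³), 33 ft³ left
storage unit 6: place B16 (29 ft³), 4 ft³ left
storage unit 7: place B17 (74 ft³), 26 ft³ left
storage unit 7: place B18 (21 ft³), 5 ft³ left
7 storage units × 100 ft³ = 700 ft³; used 634 ft³; unused 66 ft³.

66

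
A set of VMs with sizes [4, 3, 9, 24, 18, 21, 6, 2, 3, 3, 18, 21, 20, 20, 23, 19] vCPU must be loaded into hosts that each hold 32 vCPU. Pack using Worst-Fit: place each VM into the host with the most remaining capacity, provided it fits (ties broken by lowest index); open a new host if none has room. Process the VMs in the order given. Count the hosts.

4 vCPU → host 1 (remaining 28 vCPU)
3 vCPU → host 1 (remaining 25 vCPU)
9 vCPU → host 1 (remaining 16 vCPU)
24 vCPU → host 2 (remaining 8 vCPU)
18 vCPU → host 3 (remaining 14 vCPU)
21 vCPU → host 4 (remaining 11 vCPU)
6 vCPU → host 1 (remaining 10 vCPU)
2 vCPU → host 3 (remaining 12 vCPU)
3 vCPU → host 3 (remaining 9 vCPU)
3 vCPU → host 4 (remaining 8 vCPU)
18 vCPU → host 5 (remaining 14 vCPU)
21 vCPU → host 6 (remaining 11 vCPU)
20 vCPU → host 7 (remaining 12 vCPU)
20 vCPU → host 8 (remaining 12 vCPU)
23 vCPU → host 9 (remaining 9 vCPU)
19 vCPU → host 10 (remaining 13 vCPU)
Final hosts: [4,3,9,6] [24] [18,2,3] [21,3] [18] [21] [20] [20] [23] [19].

10 hosts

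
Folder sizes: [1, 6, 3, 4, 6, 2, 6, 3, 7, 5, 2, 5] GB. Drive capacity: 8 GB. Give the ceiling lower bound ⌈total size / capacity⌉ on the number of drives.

Total size = 1 + 6 + 3 + 4 + 6 + 2 + 6 + 3 + 7 + 5 + 2 + 5 = 50 GB.
⌈50 / 8⌉ = 7.

7 drives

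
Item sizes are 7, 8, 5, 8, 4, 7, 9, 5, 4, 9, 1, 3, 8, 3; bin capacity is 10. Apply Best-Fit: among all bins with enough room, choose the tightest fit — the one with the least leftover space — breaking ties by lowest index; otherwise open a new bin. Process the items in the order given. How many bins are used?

9

bin 1: place 7, 3 left
bin 2: place 8, 2 left
bin 3: place 5, 5 left
bin 4: place 8, 2 left
bin 3: place 4, 1 left
bin 5: place 7, 3 left
bin 6: place 9, 1 left
bin 7: place 5, 5 left
bin 7: place 4, 1 left
bin 8: place 9, 1 left
bin 3: place 1, 0 left
bin 1: place 3, 0 left
bin 9: place 8, 2 left
bin 5: place 3, 0 left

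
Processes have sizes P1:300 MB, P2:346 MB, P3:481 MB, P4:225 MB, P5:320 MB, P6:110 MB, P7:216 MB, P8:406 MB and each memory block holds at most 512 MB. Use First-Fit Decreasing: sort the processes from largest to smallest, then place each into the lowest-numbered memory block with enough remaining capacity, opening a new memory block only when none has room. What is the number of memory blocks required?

Sorted descending: 481, 406, 346, 320, 300, 225, 216, 110.
481 MB → memory block 1 (remaining 31 MB)
406 MB → memory block 2 (remaining 106 MB)
346 MB → memory block 3 (remaining 166 MB)
320 MB → memory block 4 (remaining 192 MB)
300 MB → memory block 5 (remaining 212 MB)
225 MB → memory block 6 (remaining 287 MB)
216 MB → memory block 6 (remaining 71 MB)
110 MB → memory block 3 (remaining 56 MB)

6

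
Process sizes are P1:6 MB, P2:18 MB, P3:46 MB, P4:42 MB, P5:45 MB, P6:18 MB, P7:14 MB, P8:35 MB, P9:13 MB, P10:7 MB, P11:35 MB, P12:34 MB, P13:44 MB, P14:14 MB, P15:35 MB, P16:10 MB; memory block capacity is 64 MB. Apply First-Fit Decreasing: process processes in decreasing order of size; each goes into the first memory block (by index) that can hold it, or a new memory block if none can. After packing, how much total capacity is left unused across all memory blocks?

Sorted descending: 46, 45, 44, 42, 35, 35, 35, 34, 18, 18, 14, 14, 13, 10, 7, 6.
46 MB → memory block 1 (remaining 18 MB)
45 MB → memory block 2 (remaining 19 MB)
44 MB → memory block 3 (remaining 20 MB)
42 MB → memory block 4 (remaining 22 MB)
35 MB → memory block 5 (remaining 29 MB)
35 MB → memory block 6 (remaining 29 MB)
35 MB → memory block 7 (remaining 29 MB)
34 MB → memory block 8 (remaining 30 MB)
18 MB → memory block 1 (remaining 0 MB)
18 MB → memory block 2 (remaining 1 MB)
14 MB → memory block 3 (remaining 6 MB)
14 MB → memory block 4 (remaining 8 MB)
13 MB → memory block 5 (remaining 16 MB)
10 MB → memory block 5 (remaining 6 MB)
7 MB → memory block 4 (remaining 1 MB)
6 MB → memory block 3 (remaining 0 MB)
8 memory blocks × 64 MB = 512 MB; used 416 MB; unused 96 MB.

96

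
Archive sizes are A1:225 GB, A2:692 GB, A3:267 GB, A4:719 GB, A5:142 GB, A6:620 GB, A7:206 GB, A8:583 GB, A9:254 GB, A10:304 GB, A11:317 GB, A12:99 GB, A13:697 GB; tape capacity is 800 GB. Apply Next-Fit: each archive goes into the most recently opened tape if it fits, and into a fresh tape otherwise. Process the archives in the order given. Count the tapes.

9 tapes

A1 (225 GB) → tape 1 (remaining 575 GB)
A2 (692 GB) → tape 2 (remaining 108 GB)
A3 (267 GB) → tape 3 (remaining 533 GB)
A4 (719 GB) → tape 4 (remaining 81 GB)
A5 (142 GB) → tape 5 (remaining 658 GB)
A6 (620 GB) → tape 5 (remaining 38 GB)
A7 (206 GB) → tape 6 (remaining 594 GB)
A8 (583 GB) → tape 6 (remaining 11 GB)
A9 (254 GB) → tape 7 (remaining 546 GB)
A10 (304 GB) → tape 7 (remaining 242 GB)
A11 (317 GB) → tape 8 (remaining 483 GB)
A12 (99 GB) → tape 8 (remaining 384 GB)
A13 (697 GB) → tape 9 (remaining 103 GB)
Final tapes: [225] [692] [267] [719] [142,620] [206,583] [254,304] [317,99] [697].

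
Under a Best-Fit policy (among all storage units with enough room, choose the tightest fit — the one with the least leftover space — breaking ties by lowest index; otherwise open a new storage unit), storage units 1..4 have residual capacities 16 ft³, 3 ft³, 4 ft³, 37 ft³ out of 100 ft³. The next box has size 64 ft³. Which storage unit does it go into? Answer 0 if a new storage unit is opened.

0

No storage unit has ≥ 64 ft³ free, so a new storage unit is opened.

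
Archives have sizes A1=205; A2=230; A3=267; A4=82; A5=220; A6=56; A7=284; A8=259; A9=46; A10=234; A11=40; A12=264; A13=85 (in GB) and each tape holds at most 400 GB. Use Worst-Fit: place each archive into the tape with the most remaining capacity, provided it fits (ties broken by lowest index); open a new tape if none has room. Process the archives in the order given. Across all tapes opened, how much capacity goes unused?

tape 1: place A1 (205 GB), 195 GB left
tape 2: place A2 (230 GB), 170 GB left
tape 3: place A3 (267 GB), 133 GB left
tape 1: place A4 (82 GB), 113 GB left
tape 4: place A5 (220 GB), 180 GB left
tape 4: place A6 (56 GB), 124 GB left
tape 5: place A7 (284 GB), 116 GB left
tape 6: place A8 (259 GB), 141 GB left
tape 2: place A9 (46 GB), 124 GB left
tape 7: place A10 (234 GB), 166 GB left
tape 7: place A11 (40 GB), 126 GB left
tape 8: place A12 (264 GB), 136 GB left
tape 6: place A13 (85 GB), 56 GB left
8 tapes × 400 GB = 3200 GB; used 2272 GB; unused 928 GB.

928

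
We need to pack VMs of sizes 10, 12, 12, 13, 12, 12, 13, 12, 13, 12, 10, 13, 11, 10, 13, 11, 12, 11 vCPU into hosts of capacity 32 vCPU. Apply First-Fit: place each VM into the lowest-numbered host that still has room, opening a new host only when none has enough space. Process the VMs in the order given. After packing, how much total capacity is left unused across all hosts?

76

host 1: place 10 vCPU, 22 vCPU left
host 1: place 12 vCPU, 10 vCPU left
host 2: place 12 vCPU, 20 vCPU left
host 2: place 13 vCPU, 7 vCPU left
host 3: place 12 vCPU, 20 vCPU left
host 3: place 12 vCPU, 8 vCPU left
host 4: place 13 vCPU, 19 vCPU left
host 4: place 12 vCPU, 7 vCPU left
host 5: place 13 vCPU, 19 vCPU left
host 5: place 12 vCPU, 7 vCPU left
host 1: place 10 vCPU, 0 vCPU left
host 6: place 13 vCPU, 19 vCPU left
host 6: place 11 vCPU, 8 vCPU left
host 7: place 10 vCPU, 22 vCPU left
host 7: place 13 vCPU, 9 vCPU left
host 8: place 11 vCPU, 21 vCPU left
host 8: place 12 vCPU, 9 vCPU left
host 9: place 11 vCPU, 21 vCPU left
9 hosts × 32 vCPU = 288 vCPU; used 212 vCPU; unused 76 vCPU.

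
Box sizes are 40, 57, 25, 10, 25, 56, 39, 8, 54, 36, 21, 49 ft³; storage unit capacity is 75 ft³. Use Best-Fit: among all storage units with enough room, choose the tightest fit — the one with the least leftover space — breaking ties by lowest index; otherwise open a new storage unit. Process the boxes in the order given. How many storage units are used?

7

40 ft³ → storage unit 1 (remaining 35 ft³)
57 ft³ → storage unit 2 (remaining 18 ft³)
25 ft³ → storage unit 1 (remaining 10 ft³)
10 ft³ → storage unit 1 (remaining 0 ft³)
25 ft³ → storage unit 3 (remaining 50 ft³)
56 ft³ → storage unit 4 (remaining 19 ft³)
39 ft³ → storage unit 3 (remaining 11 ft³)
8 ft³ → storage unit 3 (remaining 3 ft³)
54 ft³ → storage unit 5 (remaining 21 ft³)
36 ft³ → storage unit 6 (remaining 39 ft³)
21 ft³ → storage unit 5 (remaining 0 ft³)
49 ft³ → storage unit 7 (remaining 26 ft³)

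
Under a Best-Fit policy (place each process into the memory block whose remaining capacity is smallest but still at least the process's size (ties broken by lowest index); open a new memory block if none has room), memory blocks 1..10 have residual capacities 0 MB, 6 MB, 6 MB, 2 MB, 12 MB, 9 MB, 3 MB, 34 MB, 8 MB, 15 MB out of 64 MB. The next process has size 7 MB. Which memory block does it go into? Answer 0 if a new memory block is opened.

9

Memory blocks with room: memory block 5 (12 MB), memory block 6 (9 MB), memory block 8 (34 MB), memory block 9 (8 MB), memory block 10 (15 MB).
Tightest fit is memory block 9 with 8 MB free.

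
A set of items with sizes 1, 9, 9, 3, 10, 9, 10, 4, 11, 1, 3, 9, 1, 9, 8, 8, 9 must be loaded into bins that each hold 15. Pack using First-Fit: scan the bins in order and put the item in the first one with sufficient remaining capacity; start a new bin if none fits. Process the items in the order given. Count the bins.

Put 1 in bin 1; 14 remain.
Put 9 in bin 1; 5 remain.
Put 9 in bin 2; 6 remain.
Put 3 in bin 1; 2 remain.
Put 10 in bin 3; 5 remain.
Put 9 in bin 4; 6 remain.
Put 10 in bin 5; 5 remain.
Put 4 in bin 2; 2 remain.
Put 11 in bin 6; 4 remain.
Put 1 in bin 1; 1 remain.
Put 3 in bin 3; 2 remain.
Put 9 in bin 7; 6 remain.
Put 1 in bin 1; 0 remain.
Put 9 in bin 8; 6 remain.
Put 8 in bin 9; 7 remain.
Put 8 in bin 10; 7 remain.
Put 9 in bin 11; 6 remain.

11 bins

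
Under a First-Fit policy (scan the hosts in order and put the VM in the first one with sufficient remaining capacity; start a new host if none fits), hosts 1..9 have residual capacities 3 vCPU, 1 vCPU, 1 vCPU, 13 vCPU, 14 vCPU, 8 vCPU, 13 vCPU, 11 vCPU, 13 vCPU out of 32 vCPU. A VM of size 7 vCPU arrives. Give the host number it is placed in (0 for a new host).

Hosts with room: host 4 (13 vCPU), host 5 (14 vCPU), host 6 (8 vCPU), host 7 (13 vCPU), host 8 (11 vCPU), host 9 (13 vCPU).
The first with room is host 4.

4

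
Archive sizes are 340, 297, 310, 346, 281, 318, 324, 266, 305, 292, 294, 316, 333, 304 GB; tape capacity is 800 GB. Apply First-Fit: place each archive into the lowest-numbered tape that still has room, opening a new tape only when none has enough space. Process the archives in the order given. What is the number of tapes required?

7 tapes

tape 1: place 340 GB, 460 GB left
tape 1: place 297 GB, 163 GB left
tape 2: place 310 GB, 490 GB left
tape 2: place 346 GB, 144 GB left
tape 3: place 281 GB, 519 GB left
tape 3: place 318 GB, 201 GB left
tape 4: place 324 GB, 476 GB left
tape 4: place 266 GB, 210 GB left
tape 5: place 305 GB, 495 GB left
tape 5: place 292 GB, 203 GB left
tape 6: place 294 GB, 506 GB left
tape 6: place 316 GB, 190 GB left
tape 7: place 333 GB, 467 GB left
tape 7: place 304 GB, 163 GB left
Final tapes: [340,297] [310,346] [281,318] [324,266] [305,292] [294,316] [333,304].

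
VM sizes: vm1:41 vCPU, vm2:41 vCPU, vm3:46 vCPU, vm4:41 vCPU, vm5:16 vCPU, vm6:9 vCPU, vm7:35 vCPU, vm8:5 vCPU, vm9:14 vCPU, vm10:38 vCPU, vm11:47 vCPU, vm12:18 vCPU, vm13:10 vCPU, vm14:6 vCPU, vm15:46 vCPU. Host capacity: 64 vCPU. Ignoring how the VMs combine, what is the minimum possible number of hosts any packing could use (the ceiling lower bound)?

7

Total size = 41 + 41 + 46 + 41 + 16 + 9 + 35 + 5 + 14 + 38 + 47 + 18 + 10 + 6 + 46 = 413 vCPU.
⌈413 / 64⌉ = 7.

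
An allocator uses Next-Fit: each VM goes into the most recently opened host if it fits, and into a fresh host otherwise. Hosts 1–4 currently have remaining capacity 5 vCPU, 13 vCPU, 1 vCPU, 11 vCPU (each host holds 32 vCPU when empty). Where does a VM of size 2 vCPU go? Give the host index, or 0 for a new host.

Next-Fit only looks at host 4, which has 11 vCPU free.
2 vCPU fits there.

4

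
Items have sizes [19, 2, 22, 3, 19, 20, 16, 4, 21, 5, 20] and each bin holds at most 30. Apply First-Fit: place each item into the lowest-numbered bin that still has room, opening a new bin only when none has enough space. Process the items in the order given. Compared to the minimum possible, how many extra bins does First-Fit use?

0

First-Fit: [19,2,3,4] [22,5] [19] [20] [16] [21] [20] → 7 bins.
7 items exceed 15 (half the capacity), and no two of those can share a bin, so at least 7 bins are needed.
So 7 is already optimal.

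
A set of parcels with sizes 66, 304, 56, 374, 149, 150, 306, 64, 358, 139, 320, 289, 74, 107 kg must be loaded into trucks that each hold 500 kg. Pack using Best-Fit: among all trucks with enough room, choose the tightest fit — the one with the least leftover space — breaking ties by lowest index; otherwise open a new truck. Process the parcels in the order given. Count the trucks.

Put 66 kg in truck 1; 434 kg remain.
Put 304 kg in truck 1; 130 kg remain.
Put 56 kg in truck 1; 74 kg remain.
Put 374 kg in truck 2; 126 kg remain.
Put 149 kg in truck 3; 351 kg remain.
Put 150 kg in truck 3; 201 kg remain.
Put 306 kg in truck 4; 194 kg remain.
Put 64 kg in truck 1; 10 kg remain.
Put 358 kg in truck 5; 142 kg remain.
Put 139 kg in truck 5; 3 kg remain.
Put 320 kg in truck 6; 180 kg remain.
Put 289 kg in truck 7; 211 kg remain.
Put 74 kg in truck 2; 52 kg remain.
Put 107 kg in truck 6; 73 kg remain.
Final trucks: [66,304,56,64] [374,74] [149,150] [306] [358,139] [320,107] [289].

7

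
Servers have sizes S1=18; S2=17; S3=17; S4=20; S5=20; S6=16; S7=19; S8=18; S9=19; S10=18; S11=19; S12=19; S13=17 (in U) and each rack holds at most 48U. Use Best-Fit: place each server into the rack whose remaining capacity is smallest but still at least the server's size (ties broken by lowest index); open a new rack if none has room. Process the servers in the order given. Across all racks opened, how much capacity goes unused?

S1 (18U) → rack 1 (remaining 30U)
S2 (17U) → rack 1 (remaining 13U)
S3 (17U) → rack 2 (remaining 31U)
S4 (20U) → rack 2 (remaining 11U)
S5 (20U) → rack 3 (remaining 28U)
S6 (16U) → rack 3 (remaining 12U)
S7 (19U) → rack 4 (remaining 29U)
S8 (18U) → rack 4 (remaining 11U)
S9 (19U) → rack 5 (remaining 29U)
S10 (18U) → rack 5 (remaining 11U)
S11 (19U) → rack 6 (remaining 29U)
S12 (19U) → rack 6 (remaining 10U)
S13 (17U) → rack 7 (remaining 31U)
7 racks × 48U = 336U; used 237U; unused 99U.

99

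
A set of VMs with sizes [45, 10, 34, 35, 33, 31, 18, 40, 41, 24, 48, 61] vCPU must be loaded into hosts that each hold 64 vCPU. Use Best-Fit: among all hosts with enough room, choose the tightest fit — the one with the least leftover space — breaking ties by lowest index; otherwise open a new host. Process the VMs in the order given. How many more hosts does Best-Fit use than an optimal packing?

0

Best-Fit: [45,10] [34] [35,18] [33,31] [40,24] [41] [48] [61] → 8 hosts.
8 VMs exceed 32 vCPU (half the capacity), and no two of those can share a host, so at least 8 hosts are needed.
So 8 is already optimal.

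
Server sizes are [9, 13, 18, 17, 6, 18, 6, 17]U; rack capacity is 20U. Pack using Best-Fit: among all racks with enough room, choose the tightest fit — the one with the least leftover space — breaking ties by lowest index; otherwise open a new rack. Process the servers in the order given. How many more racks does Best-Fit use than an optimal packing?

Best-Fit: [9,6] [13,6] [18] [17] [18] [17] → 6 racks.
Total size 104U; any packing needs at least ⌈104/20⌉ = 6 racks.
So 6 is already optimal.

0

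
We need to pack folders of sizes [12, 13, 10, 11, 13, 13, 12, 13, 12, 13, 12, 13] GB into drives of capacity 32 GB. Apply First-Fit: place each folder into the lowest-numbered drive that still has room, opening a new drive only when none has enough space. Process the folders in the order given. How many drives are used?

Put 12 GB in drive 1; 20 GB remain.
Put 13 GB in drive 1; 7 GB remain.
Put 10 GB in drive 2; 22 GB remain.
Put 11 GB in drive 2; 11 GB remain.
Put 13 GB in drive 3; 19 GB remain.
Put 13 GB in drive 3; 6 GB remain.
Put 12 GB in drive 4; 20 GB remain.
Put 13 GB in drive 4; 7 GB remain.
Put 12 GB in drive 5; 20 GB remain.
Put 13 GB in drive 5; 7 GB remain.
Put 12 GB in drive 6; 20 GB remain.
Put 13 GB in drive 6; 7 GB remain.

6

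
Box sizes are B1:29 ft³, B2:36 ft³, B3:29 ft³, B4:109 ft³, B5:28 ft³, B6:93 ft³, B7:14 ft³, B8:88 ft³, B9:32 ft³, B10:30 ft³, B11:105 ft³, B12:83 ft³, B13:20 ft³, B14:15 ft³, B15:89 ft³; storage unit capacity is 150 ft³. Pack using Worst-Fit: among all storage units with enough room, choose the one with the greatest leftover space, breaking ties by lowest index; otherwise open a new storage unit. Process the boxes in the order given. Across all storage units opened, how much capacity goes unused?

Put B1 (29 ft³) in storage unit 1; 121 ft³ remain.
Put B2 (36 ft³) in storage unit 1; 85 ft³ remain.
Put B3 (29 ft³) in storage unit 1; 56 ft³ remain.
Put B4 (109 ft³) in storage unit 2; 41 ft³ remain.
Put B5 (28 ft³) in storage unit 1; 28 ft³ remain.
Put B6 (93 ft³) in storage unit 3; 57 ft³ remain.
Put B7 (14 ft³) in storage unit 3; 43 ft³ remain.
Put B8 (88 ft³) in storage unit 4; 62 ft³ remain.
Put B9 (32 ft³) in storage unit 4; 30 ft³ remain.
Put B10 (30 ft³) in storage unit 3; 13 ft³ remain.
Put B11 (105 ft³) in storage unit 5; 45 ft³ remain.
Put B12 (83 ft³) in storage unit 6; 67 ft³ remain.
Put B13 (20 ft³) in storage unit 6; 47 ft³ remain.
Put B14 (15 ft³) in storage unit 6; 32 ft³ remain.
Put B15 (89 ft³) in storage unit 7; 61 ft³ remain.
7 storage units × 150 ft³ = 1050 ft³; used 800 ft³; unused 250 ft³.

250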